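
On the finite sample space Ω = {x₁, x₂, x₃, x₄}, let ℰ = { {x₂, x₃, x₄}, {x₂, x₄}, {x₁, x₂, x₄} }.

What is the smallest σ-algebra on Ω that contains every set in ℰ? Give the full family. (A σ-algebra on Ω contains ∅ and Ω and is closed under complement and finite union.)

σ(ℰ) = { ∅, {x₁}, {x₃}, {x₁, x₃}, {x₂, x₄}, {x₁, x₂, x₄}, {x₂, x₃, x₄}, Ω }

Check:
Start: ℰ ∪ {∅, Ω} = { ∅, {x₂, x₄}, {x₁, x₂, x₄}, {x₂, x₃, x₄}, Ω }.
Step 1. New:
  {x₁}  = {x₂, x₃, x₄}ᶜ
  {x₃}  = {x₁, x₂, x₄}ᶜ
  {x₁, x₃}  = {x₂, x₄}ᶜ
Step 2: closed — nothing new.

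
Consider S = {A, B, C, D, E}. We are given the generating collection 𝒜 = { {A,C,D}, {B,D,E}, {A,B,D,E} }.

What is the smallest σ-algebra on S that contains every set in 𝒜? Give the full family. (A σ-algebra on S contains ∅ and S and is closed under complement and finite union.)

Initial family (5 sets): { {}, {A,C,D}, {B,D,E}, {A,B,D,E}, S }.
Pass 1 adds 3:
  {C}  = ᶜ of {A,B,D,E}
  {A,C}  = ᶜ of {B,D,E}
  {B,E}  = ᶜ of {A,C,D}
  — 8 sets.
Pass 2 adds 3:
  {B,C,E}  = {C} ∪ {B,E}
  {A,B,C,E}  = {B,E} ∪ {A,C}
  {B,C,D,E}  = {C} ∪ {B,D,E}
  — 11 sets.
Pass 3: 3 new —
  {A}  = ᶜ of {B,C,D,E}
  {D}  = ᶜ of {A,B,C,E}
  {A,D}  = ᶜ of {B,C,E}
  — 14 sets.
Pass 4. New:
  {C,D}  = {C} ∪ {D}
  {A,B,E}  = {B,E} ∪ {A}
  — 16 sets.
Pass 5: closed — nothing new.

Therefore σ(𝒜) = { {}, {A}, {C}, {D}, {A,C}, {A,D}, {B,E}, {C,D}, {A,B,E}, {A,C,D}, {B,C,E}, {B,D,E}, {A,B,C,E}, {A,B,D,E}, {B,C,D,E}, S } (|σ(𝒜)| = 16).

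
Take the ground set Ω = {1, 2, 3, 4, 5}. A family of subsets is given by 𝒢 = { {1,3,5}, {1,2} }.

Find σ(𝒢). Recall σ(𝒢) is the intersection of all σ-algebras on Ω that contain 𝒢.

Answer: σ(𝒢) = { {}, {1}, {2}, {4}, {1,2}, {1,4}, {2,4}, {3,5}, {1,2,4}, {1,3,5}, {2,3,5}, {3,4,5}, {1,2,3,5}, {1,3,4,5}, {2,3,4,5}, Ω }

Working:
Start: 𝒢 ∪ {∅, Ω} = { {}, {1,2}, {1,3,5}, Ω }.
Pass 1. New:
  {2,4}  = complement {1,3,5}
  {3,4,5}  = complement {1,2}
  {1,2,3,5}  = {1,3,5} ∪ {1,2}
Pass 2: 4 new —
  {4}  = complement {1,2,3,5}
  {1,2,4}  = {1,2} ∪ {2,4}
  {1,3,4,5}  = {3,4,5} ∪ {1,3,5}
  {2,3,4,5}  = {3,4,5} ∪ {2,4}
Pass 3 (3 new):
  {1}  = complement {2,3,4,5}
  {2}  = complement {1,3,4,5}
  {3,5}  = complement {1,2,4}
Pass 4: 2 new —
  {1,4}  = {4} ∪ {1}
  {2,3,5}  = {3,5} ∪ {2}
Pass 5 adds nothing — fixpoint reached.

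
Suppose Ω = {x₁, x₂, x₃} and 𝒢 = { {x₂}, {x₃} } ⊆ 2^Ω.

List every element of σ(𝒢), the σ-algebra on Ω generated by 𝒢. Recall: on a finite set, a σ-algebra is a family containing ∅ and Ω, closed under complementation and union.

Begin from { {}, {x₂}, {x₃}, Ω } (that is, 𝒢 plus ∅ and Ω).
Pass 1: 3 new —
  {x₁,x₂}  = {x₃}ᶜ
  {x₁,x₃}  = {x₂}ᶜ
  {x₂,x₃}  = {x₃} ∪ {x₂}
  (now 7)
Pass 2. New:
  {x₁}  = {x₂,x₃}ᶜ
  (now 8)
Pass 3: closed — nothing new.

|σ(𝒢)| = 8.  σ(𝒢) = { {}, {x₁}, {x₂}, {x₃}, {x₁,x₂}, {x₁,x₃}, {x₂,x₃}, Ω }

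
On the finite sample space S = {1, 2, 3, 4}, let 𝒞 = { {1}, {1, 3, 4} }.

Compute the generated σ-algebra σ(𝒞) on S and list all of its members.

σ(𝒞) (8 sets): { {}, {1}, {2}, {1, 2}, {3, 4}, {1, 3, 4}, {2, 3, 4}, S }

Check:
Seed the family with 𝒞 together with ∅ and S: { {}, {1}, {1, 3, 4}, S }.
Step 1 (2 new):
  {2}  = {1, 3, 4}ᶜ
  {2, 3, 4}  = {1}ᶜ
  [6 total]
Step 2: +1 →
  {1, 2}  = {2} ∪ {1}
  [7 total]
Step 3 adds 1:
  {3, 4}  = {1, 2}ᶜ
  [8 total]
Step 4: no new sets; the family is a σ-algebra.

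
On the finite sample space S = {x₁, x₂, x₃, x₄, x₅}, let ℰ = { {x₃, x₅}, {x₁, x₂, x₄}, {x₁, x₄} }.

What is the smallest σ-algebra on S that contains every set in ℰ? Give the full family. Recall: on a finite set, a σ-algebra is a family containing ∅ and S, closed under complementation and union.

Begin from { {}, {x₁, x₄}, {x₃, x₅}, {x₁, x₂, x₄}, S } (that is, ℰ plus ∅ and S).
Round 1 (2 new):
  {x₂, x₃, x₅}  = ᶜ of {x₁, x₄}
  {x₁, x₃, x₄, x₅}  = {x₁, x₄} ∪ {x₃, x₅}
  (now 7)
Round 2: 1 new —
  {x₂}  = ᶜ of {x₁, x₃, x₄, x₅}
  (now 8)
Round 3: stable.

|σ(ℰ)| = 8.  σ(ℰ) = { {}, {x₂}, {x₁, x₄}, {x₃, x₅}, {x₁, x₂, x₄}, {x₂, x₃, x₅}, {x₁, x₃, x₄, x₅}, S }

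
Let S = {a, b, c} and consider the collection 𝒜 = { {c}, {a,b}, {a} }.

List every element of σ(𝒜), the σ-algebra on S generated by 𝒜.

|σ(𝒜)| = 8.  σ(𝒜) = { {}, {a}, {b}, {c}, {a,b}, {a,c}, {b,c}, S }

Check:
Seed the family with 𝒜 together with ∅ and S: { {}, {a}, {c}, {a,b}, S }.
Iteration 1: 2 new —
  {a,c}  = {c} ∪ {a}
  {b,c}  = S∖{a}
  (now 7)
Iteration 2: 1 new —
  {b}  = S∖{a,c}
  (now 8)
Iteration 3: already closed under ᶜ and ∪.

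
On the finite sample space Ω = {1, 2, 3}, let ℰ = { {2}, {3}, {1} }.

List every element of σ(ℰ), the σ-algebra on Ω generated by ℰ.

Take S₀ = ℰ ∪ {∅, Ω} = { {}, {1}, {2}, {3}, Ω }.
Pass 1 (3 new):
  {1,2}  = {3}ᶜ
  {1,3}  = {2}ᶜ
  {2,3}  = {1}ᶜ
Pass 2: no new sets; the family is a σ-algebra.

|σ(ℰ)| = 8.  σ(ℰ) = { {}, {1}, {2}, {3}, {1,2}, {1,3}, {2,3}, Ω }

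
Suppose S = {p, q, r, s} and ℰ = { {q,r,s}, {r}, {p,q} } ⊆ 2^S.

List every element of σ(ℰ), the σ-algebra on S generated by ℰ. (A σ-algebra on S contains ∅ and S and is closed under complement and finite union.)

|σ(ℰ)| = 16.  σ(ℰ) = { ∅, {p}, {q}, {r}, {s}, {p,q}, {p,r}, {p,s}, {q,r}, {q,s}, {r,s}, {p,q,r}, {p,q,s}, {p,r,s}, {q,r,s}, S }

Working:
Start: ℰ ∪ {∅, S} = { ∅, {r}, {p,q}, {q,r,s}, S }.
Round 1: +4 →
  {p}  = {q,r,s}ᶜ
  {r,s}  = {p,q}ᶜ
  {p,q,r}  = {r} ∪ {p,q}
  {p,q,s}  = {r}ᶜ
  |family| = 9
Round 2: +3 →
  {s}  = {p,q,r}ᶜ
  {p,r}  = {r} ∪ {p}
  {p,r,s}  = {r,s} ∪ {p}
  |family| = 12
Round 3. New:
  {q}  = {p,r,s}ᶜ
  {p,s}  = {s} ∪ {p}
  {q,s}  = {p,r}ᶜ
  |family| = 15
Round 4 (1 new):
  {q,r}  = {p,s}ᶜ
  |family| = 16
Round 5: closed — nothing new.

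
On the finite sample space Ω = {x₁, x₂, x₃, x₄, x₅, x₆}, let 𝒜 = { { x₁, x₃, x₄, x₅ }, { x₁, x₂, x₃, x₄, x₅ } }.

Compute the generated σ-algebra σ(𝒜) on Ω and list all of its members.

Initial family (4 sets): { {}, { x₁, x₃, x₄, x₅ }, { x₁, x₂, x₃, x₄, x₅ }, Ω }.
Round 1: 2 new —
  { x₆ }  = { x₁, x₂, x₃, x₄, x₅ }ᶜ
  { x₂, x₆ }  = { x₁, x₃, x₄, x₅ }ᶜ
  |family| = 6
Round 2 adds 1:
  { x₁, x₃, x₄, x₅, x₆ }  = { x₁, x₃, x₄, x₅ } ∪ { x₆ }
  |family| = 7
Round 3: +1 →
  { x₂ }  = { x₁, x₃, x₄, x₅, x₆ }ᶜ
  |family| = 8
Round 4: stable.

|σ(𝒜)| = 8.  σ(𝒜) = { {}, { x₂ }, { x₆ }, { x₂, x₆ }, { x₁, x₃, x₄, x₅ }, { x₁, x₂, x₃, x₄, x₅ }, { x₁, x₃, x₄, x₅, x₆ }, Ω }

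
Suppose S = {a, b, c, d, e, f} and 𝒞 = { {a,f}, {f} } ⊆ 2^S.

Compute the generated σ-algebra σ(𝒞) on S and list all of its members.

Start: 𝒞 ∪ {∅, S} = { ∅, {f}, {a,f}, S }.
Round 1 (2 new):
  {b,c,d,e}  = S∖{a,f}
  {a,b,c,d,e}  = S∖{f}
  [6 total]
Round 2: +1 →
  {b,c,d,e,f}  = {b,c,d,e} ∪ {f}
  [7 total]
Round 3. New:
  {a}  = S∖{b,c,d,e,f}
  [8 total]
Round 4: no new sets; the family is a σ-algebra.

Therefore σ(𝒞) = { ∅, {a}, {f}, {a,f}, {b,c,d,e}, {a,b,c,d,e}, {b,c,d,e,f}, S } (|σ(𝒞)| = 8).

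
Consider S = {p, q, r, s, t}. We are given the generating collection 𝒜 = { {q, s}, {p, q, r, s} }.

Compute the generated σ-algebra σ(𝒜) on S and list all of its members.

Seed the family with 𝒜 together with ∅ and S: { ∅, {q, s}, {p, q, r, s}, S }.
Round 1 adds 2:
  {t}  = {p, q, r, s}ᶜ
  {p, r, t}  = {q, s}ᶜ
  — 6 sets.
Round 2. New:
  {q, s, t}  = {q, s} ∪ {t}
  — 7 sets.
Round 3 (1 new):
  {p, r}  = {q, s, t}ᶜ
  — 8 sets.
Round 4: no new sets; the family is a σ-algebra.

σ(𝒜) = { ∅, {t}, {p, r}, {q, s}, {p, r, t}, {q, s, t}, {p, q, r, s}, S }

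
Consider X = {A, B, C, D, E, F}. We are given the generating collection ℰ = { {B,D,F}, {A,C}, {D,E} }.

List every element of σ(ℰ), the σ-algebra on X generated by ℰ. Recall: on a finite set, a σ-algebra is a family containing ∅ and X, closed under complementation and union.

|σ(ℰ)| = 16.  σ(ℰ) = { {}, {D}, {E}, {A,C}, {B,F}, {D,E}, {A,C,D}, {A,C,E}, {B,D,F}, {B,E,F}, {A,B,C,F}, {A,C,D,E}, {B,D,E,F}, {A,B,C,D,F}, {A,B,C,E,F}, X }

Derivation:
Initial family (5 sets): { {}, {A,C}, {D,E}, {B,D,F}, X }.
Round 1. New:
  {A,C,E}  = complement {B,D,F}
  {A,B,C,F}  = complement {D,E}
  {A,C,D,E}  = {D,E} ∪ {A,C}
  {B,D,E,F}  = complement {A,C}
  {A,B,C,D,F}  = {B,D,F} ∪ {A,C}
Round 2 adds 3:
  {E}  = complement {A,B,C,D,F}
  {B,F}  = complement {A,C,D,E}
  {A,B,C,E,F}  = {A,C,E} ∪ {A,B,C,F}
Round 3 (2 new):
  {D}  = complement {A,B,C,E,F}
  {B,E,F}  = {B,F} ∪ {E}
Round 4 adds 1:
  {A,C,D}  = complement {B,E,F}
Round 5: already closed under ᶜ and ∪.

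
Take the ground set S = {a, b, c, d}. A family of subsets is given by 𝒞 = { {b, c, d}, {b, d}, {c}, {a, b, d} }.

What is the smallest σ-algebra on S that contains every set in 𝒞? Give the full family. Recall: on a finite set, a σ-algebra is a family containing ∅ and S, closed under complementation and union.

σ(𝒞) = { {}, {a}, {c}, {a, c}, {b, d}, {a, b, d}, {b, c, d}, S }

Trace:
Seed the family with 𝒞 together with ∅ and S: { {}, {c}, {b, d}, {a, b, d}, {b, c, d}, S }.
Pass 1 adds 2:
  {a}  = S∖{b, c, d}
  {a, c}  = S∖{b, d}
  — 8 sets.
Pass 2: no new sets; the family is a σ-algebra.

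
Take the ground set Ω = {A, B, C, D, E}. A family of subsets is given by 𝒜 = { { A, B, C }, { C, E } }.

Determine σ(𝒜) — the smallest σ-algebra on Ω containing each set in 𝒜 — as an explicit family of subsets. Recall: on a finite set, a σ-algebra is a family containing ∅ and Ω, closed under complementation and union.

Answer: σ(𝒜) = { ∅, { C }, { D }, { E }, { A, B }, { C, D }, { C, E }, { D, E }, { A, B, C }, { A, B, D }, { A, B, E }, { C, D, E }, { A, B, C, D }, { A, B, C, E }, { A, B, D, E }, Ω }

Trace:
Start: 𝒜 ∪ {∅, Ω} = { ∅, { C, E }, { A, B, C }, Ω }.
Iteration 1: 3 new —
  { D, E }  = ᶜ of { A, B, C }
  { A, B, D }  = ᶜ of { C, E }
  { A, B, C, E }  = { A, B, C } ∪ { C, E }
  — 7 sets.
Iteration 2 (4 new):
  { D }  = ᶜ of { A, B, C, E }
  { C, D, E }  = { D, E } ∪ { C, E }
  { A, B, C, D }  = { A, B, C } ∪ { A, B, D }
  { A, B, D, E }  = { D, E } ∪ { A, B, D }
  — 11 sets.
Iteration 3. New:
  { C }  = ᶜ of { A, B, D, E }
  { E }  = ᶜ of { A, B, C, D }
  { A, B }  = ᶜ of { C, D, E }
  — 14 sets.
Iteration 4 (2 new):
  { C, D }  = { C } ∪ { D }
  { A, B, E }  = { A, B } ∪ { E }
  — 16 sets.
Iteration 5 adds nothing — fixpoint reached.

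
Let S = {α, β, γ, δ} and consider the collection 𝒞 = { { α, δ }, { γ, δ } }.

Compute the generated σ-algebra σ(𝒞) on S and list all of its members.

σ(𝒞) = { {  }, { α }, { β }, { γ }, { δ }, { α, β }, { α, γ }, { α, δ }, { β, γ }, { β, δ }, { γ, δ }, { α, β, γ }, { α, β, δ }, { α, γ, δ }, { β, γ, δ }, S }

Working:
Start: 𝒞 ∪ {∅, S} = { {  }, { α, δ }, { γ, δ }, S }.
Pass 1 (3 new):
  { α, β }  = { γ, δ }ᶜ
  { β, γ }  = { α, δ }ᶜ
  { α, γ, δ }  = { γ, δ } ∪ { α, δ }
  (now 7)
Pass 2 adds 4:
  { β }  = { α, γ, δ }ᶜ
  { α, β, γ }  = { β, γ } ∪ { α, β }
  { α, β, δ }  = { α, δ } ∪ { α, β }
  { β, γ, δ }  = { γ, δ } ∪ { β, γ }
  (now 11)
Pass 3: 3 new —
  { α }  = { β, γ, δ }ᶜ
  { γ }  = { α, β, δ }ᶜ
  { δ }  = { α, β, γ }ᶜ
  (now 14)
Pass 4. New:
  { α, γ }  = { γ } ∪ { α }
  { β, δ }  = { δ } ∪ { β }
  (now 16)
After Pass 5 the family is unchanged; done.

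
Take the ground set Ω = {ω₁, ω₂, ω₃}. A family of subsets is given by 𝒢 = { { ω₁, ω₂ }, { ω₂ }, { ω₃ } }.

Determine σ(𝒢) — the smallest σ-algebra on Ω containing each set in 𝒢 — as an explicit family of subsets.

σ(𝒢) (8 sets): { {}, { ω₁ }, { ω₂ }, { ω₃ }, { ω₁, ω₂ }, { ω₁, ω₃ }, { ω₂, ω₃ }, Ω }

Working:
Seed the family with 𝒢 together with ∅ and Ω: { {}, { ω₂ }, { ω₃ }, { ω₁, ω₂ }, Ω }.
Iteration 1: +2 →
  { ω₁, ω₃ }  = Ω∖{ ω₂ }
  { ω₂, ω₃ }  = { ω₃ } ∪ { ω₂ }
  [7 total]
Iteration 2: 1 new —
  { ω₁ }  = Ω∖{ ω₂, ω₃ }
  [8 total]
Iteration 3 adds nothing — fixpoint reached.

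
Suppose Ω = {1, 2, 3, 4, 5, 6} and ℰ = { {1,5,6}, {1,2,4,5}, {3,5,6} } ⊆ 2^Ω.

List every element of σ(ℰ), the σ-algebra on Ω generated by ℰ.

Start: ℰ ∪ {∅, Ω} = { {}, {1,5,6}, {3,5,6}, {1,2,4,5}, Ω }.
Pass 1 adds 5:
  {3,6}  = complement {1,2,4,5}
  {1,2,4}  = complement {3,5,6}
  {2,3,4}  = complement {1,5,6}
  {1,3,5,6}  = {1,5,6} ∪ {3,5,6}
  {1,2,4,5,6}  = {1,5,6} ∪ {1,2,4,5}
  [10 total]
Pass 2. New:
  {3}  = complement {1,2,4,5,6}
  {2,4}  = complement {1,3,5,6}
  {1,2,3,4}  = {2,3,4} ∪ {1,2,4}
  {2,3,4,6}  = {2,3,4} ∪ {3,6}
  {1,2,3,4,5}  = {2,3,4} ∪ {1,2,4,5}
  {1,2,3,4,6}  = {1,2,4} ∪ {3,6}
  {2,3,4,5,6}  = {2,3,4} ∪ {3,5,6}
  [17 total]
Pass 3 (5 new):
  {1}  = complement {2,3,4,5,6}
  {5}  = complement {1,2,3,4,6}
  {6}  = complement {1,2,3,4,5}
  {1,5}  = complement {2,3,4,6}
  {5,6}  = complement {1,2,3,4}
  [22 total]
Pass 4: +10 →
  {1,3}  = {3} ∪ {1}
  {1,6}  = {6} ∪ {1}
  {3,5}  = {5} ∪ {3}
  {1,3,5}  = {3} ∪ {1,5}
  {1,3,6}  = {3,6} ∪ {1}
  {2,4,5}  = {5} ∪ {2,4}
  {2,4,6}  = {6} ∪ {2,4}
  {1,2,4,6}  = {6} ∪ {1,2,4}
  {2,3,4,5}  = {2,3,4} ∪ {5}
  {2,4,5,6}  = {5,6} ∪ {2,4}
  [32 total]
Pass 5: no new sets; the family is a σ-algebra.

Therefore σ(ℰ) = { {}, {1}, {3}, {5}, {6}, {1,3}, {1,5}, {1,6}, {2,4}, {3,5}, {3,6}, {5,6}, {1,2,4}, {1,3,5}, {1,3,6}, {1,5,6}, {2,3,4}, {2,4,5}, {2,4,6}, {3,5,6}, {1,2,3,4}, {1,2,4,5}, {1,2,4,6}, {1,3,5,6}, {2,3,4,5}, {2,3,4,6}, {2,4,5,6}, {1,2,3,4,5}, {1,2,3,4,6}, {1,2,4,5,6}, {2,3,4,5,6}, Ω } (|σ(ℰ)| = 32).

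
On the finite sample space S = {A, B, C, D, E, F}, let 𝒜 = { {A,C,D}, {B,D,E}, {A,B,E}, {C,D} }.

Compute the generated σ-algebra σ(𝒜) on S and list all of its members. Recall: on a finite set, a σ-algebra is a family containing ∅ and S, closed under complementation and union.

Seed the family with 𝒜 together with ∅ and S: { {}, {C,D}, {A,B,E}, {A,C,D}, {B,D,E}, S }.
Pass 1: 7 new —
  {A,C,F}  = ᶜ of {B,D,E}
  {B,E,F}  = ᶜ of {A,C,D}
  {C,D,F}  = ᶜ of {A,B,E}
  {A,B,D,E}  = {A,B,E} ∪ {B,D,E}
  {A,B,E,F}  = ᶜ of {C,D}
  {B,C,D,E}  = {C,D} ∪ {B,D,E}
  {A,B,C,D,E}  = {A,B,E} ∪ {A,C,D}
  (now 13)
Pass 2. New:
  {F}  = ᶜ of {A,B,C,D,E}
  {A,F}  = ᶜ of {B,C,D,E}
  {C,F}  = ᶜ of {A,B,D,E}
  {A,C,D,F}  = {C,D} ∪ {A,C,F}
  {B,D,E,F}  = {B,E,F} ∪ {B,D,E}
  {A,B,C,E,F}  = {A,C,F} ∪ {B,E,F}
  {A,B,D,E,F}  = {B,E,F} ∪ {A,B,D,E}
  {B,C,D,E,F}  = {C,D} ∪ {B,E,F}
  (now 21)
Pass 3: +6 →
  {A}  = ᶜ of {B,C,D,E,F}
  {C}  = ᶜ of {A,B,D,E,F}
  {D}  = ᶜ of {A,B,C,E,F}
  {A,C}  = ᶜ of {B,D,E,F}
  {B,E}  = ᶜ of {A,C,D,F}
  {B,C,E,F}  = {B,E,F} ∪ {C,F}
  (now 27)
Pass 4. New:
  {A,D}  = ᶜ of {B,C,E,F}
  {D,F}  = {F} ∪ {D}
  {A,D,F}  = {A,F} ∪ {D}
  {B,C,E}  = {B,E} ∪ {C}
  {A,B,C,E}  = {B,E} ∪ {A,C}
  (now 32)
Pass 5: stable.

Hence σ(𝒜) has 32 members: { {}, {A}, {C}, {D}, {F}, {A,C}, {A,D}, {A,F}, {B,E}, {C,D}, {C,F}, {D,F}, {A,B,E}, {A,C,D}, {A,C,F}, {A,D,F}, {B,C,E}, {B,D,E}, {B,E,F}, {C,D,F}, {A,B,C,E}, {A,B,D,E}, {A,B,E,F}, {A,C,D,F}, {B,C,D,E}, {B,C,E,F}, {B,D,E,F}, {A,B,C,D,E}, {A,B,C,E,F}, {A,B,D,E,F}, {B,C,D,E,F}, S }.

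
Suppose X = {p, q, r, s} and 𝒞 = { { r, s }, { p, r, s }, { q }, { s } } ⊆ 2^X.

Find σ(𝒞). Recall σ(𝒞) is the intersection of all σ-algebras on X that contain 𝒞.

Initial family (6 sets): { {  }, { q }, { s }, { r, s }, { p, r, s }, X }.
Iteration 1: +4 →
  { p, q }  = { r, s }ᶜ
  { q, s }  = { s } ∪ { q }
  { p, q, r }  = { s }ᶜ
  { q, r, s }  = { r, s } ∪ { q }
  — 10 sets.
Iteration 2. New:
  { p }  = { q, r, s }ᶜ
  { p, r }  = { q, s }ᶜ
  { p, q, s }  = { p, q } ∪ { s }
  — 13 sets.
Iteration 3: +2 →
  { r }  = { p, q, s }ᶜ
  { p, s }  = { s } ∪ { p }
  — 15 sets.
Iteration 4 adds 1:
  { q, r }  = { p, s }ᶜ
  — 16 sets.
Iteration 5: closed — nothing new.

|σ(𝒞)| = 16.  σ(𝒞) = { {  }, { p }, { q }, { r }, { s }, { p, q }, { p, r }, { p, s }, { q, r }, { q, s }, { r, s }, { p, q, r }, { p, q, s }, { p, r, s }, { q, r, s }, X }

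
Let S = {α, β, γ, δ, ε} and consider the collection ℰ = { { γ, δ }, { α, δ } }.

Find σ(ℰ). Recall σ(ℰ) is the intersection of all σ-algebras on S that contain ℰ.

Answer: σ(ℰ) = { {  }, { α }, { γ }, { δ }, { α, γ }, { α, δ }, { β, ε }, { γ, δ }, { α, β, ε }, { α, γ, δ }, { β, γ, ε }, { β, δ, ε }, { α, β, γ, ε }, { α, β, δ, ε }, { β, γ, δ, ε }, S }

Working:
Begin from { {  }, { α, δ }, { γ, δ }, S } (that is, ℰ plus ∅ and S).
Step 1 adds 3:
  { α, β, ε }  = S∖{ γ, δ }
  { α, γ, δ }  = { γ, δ } ∪ { α, δ }
  { β, γ, ε }  = S∖{ α, δ }
Step 2 (4 new):
  { β, ε }  = S∖{ α, γ, δ }
  { α, β, γ, ε }  = { α, β, ε } ∪ { β, γ, ε }
  { α, β, δ, ε }  = { α, β, ε } ∪ { α, δ }
  { β, γ, δ, ε }  = { γ, δ } ∪ { β, γ, ε }
Step 3: 3 new —
  { α }  = S∖{ β, γ, δ, ε }
  { γ }  = S∖{ α, β, δ, ε }
  { δ }  = S∖{ α, β, γ, ε }
Step 4 adds 2:
  { α, γ }  = { γ } ∪ { α }
  { β, δ, ε }  = { β, ε } ∪ { δ }
Step 5: closed — nothing new.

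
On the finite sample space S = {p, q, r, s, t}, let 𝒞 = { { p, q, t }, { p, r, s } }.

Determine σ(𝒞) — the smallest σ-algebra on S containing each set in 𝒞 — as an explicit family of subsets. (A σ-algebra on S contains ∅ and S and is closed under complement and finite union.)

σ(𝒞) = { ∅, { p }, { q, t }, { r, s }, { p, q, t }, { p, r, s }, { q, r, s, t }, S }

Working:
Seed the family with 𝒞 together with ∅ and S: { ∅, { p, q, t }, { p, r, s }, S }.
Round 1 adds 2:
  { q, t }  = ᶜ of { p, r, s }
  { r, s }  = ᶜ of { p, q, t }
  (now 6)
Round 2 adds 1:
  { q, r, s, t }  = { q, t } ∪ { r, s }
  (now 7)
Round 3: +1 →
  { p }  = ᶜ of { q, r, s, t }
  (now 8)
After Round 4 the family is unchanged; done.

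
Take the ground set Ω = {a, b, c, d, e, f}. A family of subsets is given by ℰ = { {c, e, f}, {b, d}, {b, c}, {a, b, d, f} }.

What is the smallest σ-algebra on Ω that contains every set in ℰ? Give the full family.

|σ(ℰ)| = 64.  σ(ℰ) = { {}, {a}, {b}, {c}, {d}, {e}, {f}, {a, b}, {a, c}, {a, d}, {a, e}, {a, f}, {b, c}, {b, d}, {b, e}, {b, f}, {c, d}, {c, e}, {c, f}, {d, e}, {d, f}, {e, f}, {a, b, c}, {a, b, d}, {a, b, e}, {a, b, f}, {a, c, d}, {a, c, e}, {a, c, f}, {a, d, e}, {a, d, f}, {a, e, f}, {b, c, d}, {b, c, e}, {b, c, f}, {b, d, e}, {b, d, f}, {b, e, f}, {c, d, e}, {c, d, f}, {c, e, f}, {d, e, f}, {a, b, c, d}, {a, b, c, e}, {a, b, c, f}, {a, b, d, e}, {a, b, d, f}, {a, b, e, f}, {a, c, d, e}, {a, c, d, f}, {a, c, e, f}, {a, d, e, f}, {b, c, d, e}, {b, c, d, f}, {b, c, e, f}, {b, d, e, f}, {c, d, e, f}, {a, b, c, d, e}, {a, b, c, d, f}, {a, b, c, e, f}, {a, b, d, e, f}, {a, c, d, e, f}, {b, c, d, e, f}, Ω }

Working:
Start: ℰ ∪ {∅, Ω} = { {}, {b, c}, {b, d}, {c, e, f}, {a, b, d, f}, Ω }.
Round 1 adds 8:
  {c, e}  = ᶜ of {a, b, d, f}
  {a, b, d}  = ᶜ of {c, e, f}
  {b, c, d}  = {b, c} ∪ {b, d}
  {a, c, e, f}  = ᶜ of {b, d}
  {a, d, e, f}  = ᶜ of {b, c}
  {b, c, e, f}  = {b, c} ∪ {c, e, f}
  {a, b, c, d, f}  = {b, c} ∪ {a, b, d, f}
  {b, c, d, e, f}  = {c, e, f} ∪ {b, d}
  [14 total]
Round 2 adds 11:
  {a}  = ᶜ of {b, c, d, e, f}
  {e}  = ᶜ of {a, b, c, d, f}
  {a, d}  = ᶜ of {b, c, e, f}
  {a, e, f}  = ᶜ of {b, c, d}
  {b, c, e}  = {b, c} ∪ {c, e}
  {a, b, c, d}  = {b, c, d} ∪ {a, b, d}
  {b, c, d, e}  = {b, c, d} ∪ {c, e}
  {a, b, c, d, e}  = {a, b, d} ∪ {c, e}
  {a, b, c, e, f}  = {a, c, e, f} ∪ {b, c}
  {a, b, d, e, f}  = {a, b, d, f} ∪ {a, d, e, f}
  {a, c, d, e, f}  = {a, c, e, f} ∪ {a, d, e, f}
  [25 total]
Round 3 adds 15:
  {b}  = ᶜ of {a, c, d, e, f}
  {c}  = ᶜ of {a, b, d, e, f}
  {d}  = ᶜ of {a, b, c, e, f}
  {f}  = ᶜ of {a, b, c, d, e}
  {a, e}  = {e} ∪ {a}
  {a, f}  = ᶜ of {b, c, d, e}
  {e, f}  = ᶜ of {a, b, c, d}
  {a, b, c}  = {b, c} ∪ {a}
  {a, c, e}  = {c, e} ∪ {a}
  {a, d, e}  = {a, d} ∪ {e}
  {a, d, f}  = ᶜ of {b, c, e}
  {b, d, e}  = {b, d} ∪ {e}
  {a, b, c, e}  = {b, c, e} ∪ {a}
  {a, b, d, e}  = {a, b, d} ∪ {e}
  {a, c, d, e}  = {a, d} ∪ {c, e}
  [40 total]
Round 4. New:
  {a, b}  = {b} ∪ {a}
  {a, c}  = {c} ∪ {a}
  {b, e}  = {b} ∪ {e}
  {b, f}  = ᶜ of {a, c, d, e}
  {c, d}  = {c} ∪ {d}
  {c, f}  = ᶜ of {a, b, d, e}
  {d, e}  = {d} ∪ {e}
  {d, f}  = ᶜ of {a, b, c, e}
  {a, b, e}  = {b} ∪ {a, e}
  {a, b, f}  = {a, f} ∪ {b}
  {a, c, d}  = {c} ∪ {a, d}
  {a, c, f}  = ᶜ of {b, d, e}
  {b, c, f}  = ᶜ of {a, d, e}
  {b, d, f}  = ᶜ of {a, c, e}
  {b, e, f}  = {b} ∪ {e, f}
  {c, d, e}  = {c, e} ∪ {d}
  {d, e, f}  = ᶜ of {a, b, c}
  {a, b, c, f}  = {a, f} ∪ {a, b, c}
  {a, b, e, f}  = {b} ∪ {a, e, f}
  {a, c, d, f}  = {c} ∪ {a, d, f}
  {b, c, d, f}  = ᶜ of {a, e}
  {b, d, e, f}  = {b, d, e} ∪ {e, f}
  {c, d, e, f}  = {d} ∪ {c, e, f}
  [63 total]
Round 5 (1 new):
  {c, d, f}  = ᶜ of {a, b, e}
  [64 total]
Round 6: already closed under ᶜ and ∪.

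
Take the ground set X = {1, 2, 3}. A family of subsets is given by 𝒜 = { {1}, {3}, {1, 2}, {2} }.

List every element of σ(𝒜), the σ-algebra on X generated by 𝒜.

σ(𝒜) = { {}, {1}, {2}, {3}, {1, 2}, {1, 3}, {2, 3}, X }

Working:
Take S₀ = 𝒜 ∪ {∅, X} = { {}, {1}, {2}, {3}, {1, 2}, X }.
Pass 1 (2 new):
  {1, 3}  = X∖{2}
  {2, 3}  = X∖{1}
  |family| = 8
Pass 2: already closed under ᶜ and ∪.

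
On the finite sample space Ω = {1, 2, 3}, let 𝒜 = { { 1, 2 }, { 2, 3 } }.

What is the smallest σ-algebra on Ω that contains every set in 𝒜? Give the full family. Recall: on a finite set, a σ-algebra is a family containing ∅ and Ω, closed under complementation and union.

Start: 𝒜 ∪ {∅, Ω} = { {  }, { 1, 2 }, { 2, 3 }, Ω }.
Round 1 (2 new):
  { 1 }  = Ω∖{ 2, 3 }
  { 3 }  = Ω∖{ 1, 2 }
  |family| = 6
Round 2 adds 1:
  { 1, 3 }  = { 3 } ∪ { 1 }
  |family| = 7
Round 3. New:
  { 2 }  = Ω∖{ 1, 3 }
  |family| = 8
Round 4: stable.

Hence σ(𝒜) has 8 members: { {  }, { 1 }, { 2 }, { 3 }, { 1, 2 }, { 1, 3 }, { 2, 3 }, Ω }.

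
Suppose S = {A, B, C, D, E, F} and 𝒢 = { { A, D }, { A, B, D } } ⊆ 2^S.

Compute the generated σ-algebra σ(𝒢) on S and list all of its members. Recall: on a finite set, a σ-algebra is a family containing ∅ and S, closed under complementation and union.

σ(𝒢) = { ∅, { B }, { A, D }, { A, B, D }, { C, E, F }, { B, C, E, F }, { A, C, D, E, F }, S }

Trace:
Begin from { ∅, { A, D }, { A, B, D }, S } (that is, 𝒢 plus ∅ and S).
Step 1 adds 2:
  { C, E, F }  = complement { A, B, D }
  { B, C, E, F }  = complement { A, D }
  (now 6)
Step 2. New:
  { A, C, D, E, F }  = { A, D } ∪ { C, E, F }
  (now 7)
Step 3: +1 →
  { B }  = complement { A, C, D, E, F }
  (now 8)
Step 4: no new sets; the family is a σ-algebra.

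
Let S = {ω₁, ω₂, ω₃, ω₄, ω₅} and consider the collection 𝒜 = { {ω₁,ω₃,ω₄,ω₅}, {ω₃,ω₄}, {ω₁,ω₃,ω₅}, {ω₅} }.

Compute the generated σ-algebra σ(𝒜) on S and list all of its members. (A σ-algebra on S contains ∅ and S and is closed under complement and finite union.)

Answer: σ(𝒜) = { {}, {ω₁}, {ω₂}, {ω₃}, {ω₄}, {ω₅}, {ω₁,ω₂}, {ω₁,ω₃}, {ω₁,ω₄}, {ω₁,ω₅}, {ω₂,ω₃}, {ω₂,ω₄}, {ω₂,ω₅}, {ω₃,ω₄}, {ω₃,ω₅}, {ω₄,ω₅}, {ω₁,ω₂,ω₃}, {ω₁,ω₂,ω₄}, {ω₁,ω₂,ω₅}, {ω₁,ω₃,ω₄}, {ω₁,ω₃,ω₅}, {ω₁,ω₄,ω₅}, {ω₂,ω₃,ω₄}, {ω₂,ω₃,ω₅}, {ω₂,ω₄,ω₅}, {ω₃,ω₄,ω₅}, {ω₁,ω₂,ω₃,ω₄}, {ω₁,ω₂,ω₃,ω₅}, {ω₁,ω₂,ω₄,ω₅}, {ω₁,ω₃,ω₄,ω₅}, {ω₂,ω₃,ω₄,ω₅}, S }

Derivation:
Take S₀ = 𝒜 ∪ {∅, S} = { {}, {ω₅}, {ω₃,ω₄}, {ω₁,ω₃,ω₅}, {ω₁,ω₃,ω₄,ω₅}, S }.
Step 1 adds 5:
  {ω₂}  = ᶜ of {ω₁,ω₃,ω₄,ω₅}
  {ω₂,ω₄}  = ᶜ of {ω₁,ω₃,ω₅}
  {ω₁,ω₂,ω₅}  = ᶜ of {ω₃,ω₄}
  {ω₃,ω₄,ω₅}  = {ω₃,ω₄} ∪ {ω₅}
  {ω₁,ω₂,ω₃,ω₄}  = ᶜ of {ω₅}
  (now 11)
Step 2 adds 7:
  {ω₁,ω₂}  = ᶜ of {ω₃,ω₄,ω₅}
  {ω₂,ω₅}  = {ω₂} ∪ {ω₅}
  {ω₂,ω₃,ω₄}  = {ω₃,ω₄} ∪ {ω₂}
  {ω₂,ω₄,ω₅}  = {ω₅} ∪ {ω₂,ω₄}
  {ω₁,ω₂,ω₃,ω₅}  = {ω₁,ω₃,ω₅} ∪ {ω₂}
  {ω₁,ω₂,ω₄,ω₅}  = {ω₁,ω₂,ω₅} ∪ {ω₂,ω₄}
  {ω₂,ω₃,ω₄,ω₅}  = {ω₃,ω₄,ω₅} ∪ {ω₂}
  (now 18)
Step 3 (7 new):
  {ω₁}  = ᶜ of {ω₂,ω₃,ω₄,ω₅}
  {ω₃}  = ᶜ of {ω₁,ω₂,ω₄,ω₅}
  {ω₄}  = ᶜ of {ω₁,ω₂,ω₃,ω₅}
  {ω₁,ω₃}  = ᶜ of {ω₂,ω₄,ω₅}
  {ω₁,ω₅}  = ᶜ of {ω₂,ω₃,ω₄}
  {ω₁,ω₂,ω₄}  = {ω₁,ω₂} ∪ {ω₂,ω₄}
  {ω₁,ω₃,ω₄}  = ᶜ of {ω₂,ω₅}
  (now 25)
Step 4: 7 new —
  {ω₁,ω₄}  = {ω₄} ∪ {ω₁}
  {ω₂,ω₃}  = {ω₂} ∪ {ω₃}
  {ω₃,ω₅}  = ᶜ of {ω₁,ω₂,ω₄}
  {ω₄,ω₅}  = {ω₅} ∪ {ω₄}
  {ω₁,ω₂,ω₃}  = {ω₁,ω₂} ∪ {ω₃}
  {ω₁,ω₄,ω₅}  = {ω₁,ω₅} ∪ {ω₄}
  {ω₂,ω₃,ω₅}  = {ω₂,ω₅} ∪ {ω₃}
  (now 32)
Step 5: no new sets; the family is a σ-algebra.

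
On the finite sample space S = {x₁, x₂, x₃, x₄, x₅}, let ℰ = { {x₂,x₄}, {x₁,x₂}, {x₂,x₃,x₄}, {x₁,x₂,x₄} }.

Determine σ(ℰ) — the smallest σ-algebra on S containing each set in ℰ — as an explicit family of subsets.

Begin from { {}, {x₁,x₂}, {x₂,x₄}, {x₁,x₂,x₄}, {x₂,x₃,x₄}, S } (that is, ℰ plus ∅ and S).
Round 1: 5 new —
  {x₁,x₅}  = complement {x₂,x₃,x₄}
  {x₃,x₅}  = complement {x₁,x₂,x₄}
  {x₁,x₃,x₅}  = complement {x₂,x₄}
  {x₃,x₄,x₅}  = complement {x₁,x₂}
  {x₁,x₂,x₃,x₄}  = {x₂,x₃,x₄} ∪ {x₁,x₂}
  |family| = 11
Round 2. New:
  {x₅}  = complement {x₁,x₂,x₃,x₄}
  {x₁,x₂,x₅}  = {x₁,x₂} ∪ {x₁,x₅}
  {x₁,x₂,x₃,x₅}  = {x₁,x₂} ∪ {x₁,x₃,x₅}
  {x₁,x₂,x₄,x₅}  = {x₁,x₂,x₄} ∪ {x₁,x₅}
  {x₁,x₃,x₄,x₅}  = {x₃,x₄,x₅} ∪ {x₁,x₃,x₅}
  {x₂,x₃,x₄,x₅}  = {x₃,x₄,x₅} ∪ {x₂,x₃,x₄}
  |family| = 17
Round 3 (6 new):
  {x₁}  = complement {x₂,x₃,x₄,x₅}
  {x₂}  = complement {x₁,x₃,x₄,x₅}
  {x₃}  = complement {x₁,x₂,x₄,x₅}
  {x₄}  = complement {x₁,x₂,x₃,x₅}
  {x₃,x₄}  = complement {x₁,x₂,x₅}
  {x₂,x₄,x₅}  = {x₂,x₄} ∪ {x₅}
  |family| = 23
Round 4 adds 9:
  {x₁,x₃}  = complement {x₂,x₄,x₅}
  {x₁,x₄}  = {x₄} ∪ {x₁}
  {x₂,x₃}  = {x₂} ∪ {x₃}
  {x₂,x₅}  = {x₂} ∪ {x₅}
  {x₄,x₅}  = {x₅} ∪ {x₄}
  {x₁,x₂,x₃}  = {x₁,x₂} ∪ {x₃}
  {x₁,x₃,x₄}  = {x₃,x₄} ∪ {x₁}
  {x₁,x₄,x₅}  = {x₁,x₅} ∪ {x₄}
  {x₂,x₃,x₅}  = {x₂} ∪ {x₃,x₅}
  |family| = 32
Round 5: no new sets; the family is a σ-algebra.

Hence σ(ℰ) has 32 members: { {}, {x₁}, {x₂}, {x₃}, {x₄}, {x₅}, {x₁,x₂}, {x₁,x₃}, {x₁,x₄}, {x₁,x₅}, {x₂,x₃}, {x₂,x₄}, {x₂,x₅}, {x₃,x₄}, {x₃,x₅}, {x₄,x₅}, {x₁,x₂,x₃}, {x₁,x₂,x₄}, {x₁,x₂,x₅}, {x₁,x₃,x₄}, {x₁,x₃,x₅}, {x₁,x₄,x₅}, {x₂,x₃,x₄}, {x₂,x₃,x₅}, {x₂,x₄,x₅}, {x₃,x₄,x₅}, {x₁,x₂,x₃,x₄}, {x₁,x₂,x₃,x₅}, {x₁,x₂,x₄,x₅}, {x₁,x₃,x₄,x₅}, {x₂,x₃,x₄,x₅}, S }.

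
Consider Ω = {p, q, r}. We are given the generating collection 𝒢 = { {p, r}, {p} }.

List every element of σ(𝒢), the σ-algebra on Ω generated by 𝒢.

Answer: σ(𝒢) = { ∅, {p}, {q}, {r}, {p, q}, {p, r}, {q, r}, Ω }

Trace:
Seed the family with 𝒢 together with ∅ and Ω: { ∅, {p}, {p, r}, Ω }.
Pass 1. New:
  {q}  = ᶜ of {p, r}
  {q, r}  = ᶜ of {p}
  |family| = 6
Pass 2: +1 →
  {p, q}  = {q} ∪ {p}
  |family| = 7
Pass 3. New:
  {r}  = ᶜ of {p, q}
  |family| = 8
Pass 4 adds nothing — fixpoint reached.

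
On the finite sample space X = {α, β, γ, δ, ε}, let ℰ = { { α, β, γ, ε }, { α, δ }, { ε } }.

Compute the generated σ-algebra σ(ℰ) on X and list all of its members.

σ(ℰ) (16 sets): { {  }, { α }, { δ }, { ε }, { α, δ }, { α, ε }, { β, γ }, { δ, ε }, { α, β, γ }, { α, δ, ε }, { β, γ, δ }, { β, γ, ε }, { α, β, γ, δ }, { α, β, γ, ε }, { β, γ, δ, ε }, X }

Trace:
Seed the family with ℰ together with ∅ and X: { {  }, { ε }, { α, δ }, { α, β, γ, ε }, X }.
Pass 1. New:
  { δ }  = X∖{ α, β, γ, ε }
  { α, δ, ε }  = { α, δ } ∪ { ε }
  { β, γ, ε }  = X∖{ α, δ }
  { α, β, γ, δ }  = X∖{ ε }
  (now 9)
Pass 2: 3 new —
  { β, γ }  = X∖{ α, δ, ε }
  { δ, ε }  = { ε } ∪ { δ }
  { β, γ, δ, ε }  = { β, γ, ε } ∪ { δ }
  (now 12)
Pass 3. New:
  { α }  = X∖{ β, γ, δ, ε }
  { α, β, γ }  = X∖{ δ, ε }
  { β, γ, δ }  = { β, γ } ∪ { δ }
  (now 15)
Pass 4 adds 1:
  { α, ε }  = X∖{ β, γ, δ }
  (now 16)
Pass 5: already closed under ᶜ and ∪.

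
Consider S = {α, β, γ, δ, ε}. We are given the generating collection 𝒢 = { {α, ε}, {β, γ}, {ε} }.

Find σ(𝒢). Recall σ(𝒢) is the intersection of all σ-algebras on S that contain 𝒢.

σ(𝒢) = { ∅, {α}, {δ}, {ε}, {α, δ}, {α, ε}, {β, γ}, {δ, ε}, {α, β, γ}, {α, δ, ε}, {β, γ, δ}, {β, γ, ε}, {α, β, γ, δ}, {α, β, γ, ε}, {β, γ, δ, ε}, S }

Check:
Start: 𝒢 ∪ {∅, S} = { ∅, {ε}, {α, ε}, {β, γ}, S }.
Pass 1 adds 5:
  {α, δ, ε}  = complement {β, γ}
  {β, γ, δ}  = complement {α, ε}
  {β, γ, ε}  = {β, γ} ∪ {ε}
  {α, β, γ, δ}  = complement {ε}
  {α, β, γ, ε}  = {β, γ} ∪ {α, ε}
  (now 10)
Pass 2. New:
  {δ}  = complement {α, β, γ, ε}
  {α, δ}  = complement {β, γ, ε}
  {β, γ, δ, ε}  = {β, γ, δ} ∪ {ε}
  (now 13)
Pass 3 (2 new):
  {α}  = complement {β, γ, δ, ε}
  {δ, ε}  = {δ} ∪ {ε}
  (now 15)
Pass 4. New:
  {α, β, γ}  = complement {δ, ε}
  (now 16)
Pass 5: closed — nothing new.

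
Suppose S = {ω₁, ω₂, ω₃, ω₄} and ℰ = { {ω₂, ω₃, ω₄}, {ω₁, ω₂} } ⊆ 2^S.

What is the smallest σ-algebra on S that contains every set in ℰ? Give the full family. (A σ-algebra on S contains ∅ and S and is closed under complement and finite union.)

Start: ℰ ∪ {∅, S} = { ∅, {ω₁, ω₂}, {ω₂, ω₃, ω₄}, S }.
Round 1: 2 new —
  {ω₁}  = complement {ω₂, ω₃, ω₄}
  {ω₃, ω₄}  = complement {ω₁, ω₂}
Round 2: 1 new —
  {ω₁, ω₃, ω₄}  = {ω₃, ω₄} ∪ {ω₁}
Round 3: 1 new —
  {ω₂}  = complement {ω₁, ω₃, ω₄}
Round 4 adds nothing — fixpoint reached.

Hence σ(ℰ) has 8 members: { ∅, {ω₁}, {ω₂}, {ω₁, ω₂}, {ω₃, ω₄}, {ω₁, ω₃, ω₄}, {ω₂, ω₃, ω₄}, S }.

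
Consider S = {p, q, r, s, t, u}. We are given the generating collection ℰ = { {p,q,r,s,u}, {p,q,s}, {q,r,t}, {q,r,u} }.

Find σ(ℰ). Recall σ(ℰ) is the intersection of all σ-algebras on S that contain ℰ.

σ(ℰ) (32 sets): { {}, {q}, {r}, {t}, {u}, {p,s}, {q,r}, {q,t}, {q,u}, {r,t}, {r,u}, {t,u}, {p,q,s}, {p,r,s}, {p,s,t}, {p,s,u}, {q,r,t}, {q,r,u}, {q,t,u}, {r,t,u}, {p,q,r,s}, {p,q,s,t}, {p,q,s,u}, {p,r,s,t}, {p,r,s,u}, {p,s,t,u}, {q,r,t,u}, {p,q,r,s,t}, {p,q,r,s,u}, {p,q,s,t,u}, {p,r,s,t,u}, S }

Check:
Initial family (6 sets): { {}, {p,q,s}, {q,r,t}, {q,r,u}, {p,q,r,s,u}, S }.
Pass 1: +6 →
  {t}  = ᶜ of {p,q,r,s,u}
  {p,s,t}  = ᶜ of {q,r,u}
  {p,s,u}  = ᶜ of {q,r,t}
  {r,t,u}  = ᶜ of {p,q,s}
  {q,r,t,u}  = {q,r,t} ∪ {q,r,u}
  {p,q,r,s,t}  = {q,r,t} ∪ {p,q,s}
  [12 total]
Pass 2 adds 6:
  {u}  = ᶜ of {p,q,r,s,t}
  {p,s}  = ᶜ of {q,r,t,u}
  {p,q,s,t}  = {p,s,t} ∪ {p,q,s}
  {p,q,s,u}  = {p,s,u} ∪ {p,q,s}
  {p,s,t,u}  = {p,s,t} ∪ {p,s,u}
  {p,r,s,t,u}  = {p,s,t} ∪ {r,t,u}
  [18 total]
Pass 3 (6 new):
  {q}  = ᶜ of {p,r,s,t,u}
  {q,r}  = ᶜ of {p,s,t,u}
  {r,t}  = ᶜ of {p,q,s,u}
  {r,u}  = ᶜ of {p,q,s,t}
  {t,u}  = {t} ∪ {u}
  {p,q,s,t,u}  = {p,s,t} ∪ {p,q,s,u}
  [24 total]
Pass 4: 7 new —
  {r}  = ᶜ of {p,q,s,t,u}
  {q,t}  = {q} ∪ {t}
  {q,u}  = {q} ∪ {u}
  {q,t,u}  = {t,u} ∪ {q}
  {p,q,r,s}  = ᶜ of {t,u}
  {p,r,s,t}  = {p,s,t} ∪ {r,t}
  {p,r,s,u}  = {p,s,u} ∪ {r,u}
  [31 total]
Pass 5: +1 →
  {p,r,s}  = ᶜ of {q,t,u}
  [32 total]
After Pass 6 the family is unchanged; done.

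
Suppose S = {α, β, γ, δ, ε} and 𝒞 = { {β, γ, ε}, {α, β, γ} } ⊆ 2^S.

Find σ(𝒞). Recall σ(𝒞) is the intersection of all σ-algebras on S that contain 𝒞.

Start: 𝒞 ∪ {∅, S} = { {}, {α, β, γ}, {β, γ, ε}, S }.
Iteration 1: 3 new —
  {α, δ}  = complement {β, γ, ε}
  {δ, ε}  = complement {α, β, γ}
  {α, β, γ, ε}  = {α, β, γ} ∪ {β, γ, ε}
Iteration 2: +4 →
  {δ}  = complement {α, β, γ, ε}
  {α, δ, ε}  = {δ, ε} ∪ {α, δ}
  {α, β, γ, δ}  = {α, β, γ} ∪ {α, δ}
  {β, γ, δ, ε}  = {δ, ε} ∪ {β, γ, ε}
Iteration 3 adds 3:
  {α}  = complement {β, γ, δ, ε}
  {ε}  = complement {α, β, γ, δ}
  {β, γ}  = complement {α, δ, ε}
Iteration 4 adds 2:
  {α, ε}  = {ε} ∪ {α}
  {β, γ, δ}  = {β, γ} ∪ {δ}
Iteration 5: no new sets; the family is a σ-algebra.

|σ(𝒞)| = 16.  σ(𝒞) = { {}, {α}, {δ}, {ε}, {α, δ}, {α, ε}, {β, γ}, {δ, ε}, {α, β, γ}, {α, δ, ε}, {β, γ, δ}, {β, γ, ε}, {α, β, γ, δ}, {α, β, γ, ε}, {β, γ, δ, ε}, S }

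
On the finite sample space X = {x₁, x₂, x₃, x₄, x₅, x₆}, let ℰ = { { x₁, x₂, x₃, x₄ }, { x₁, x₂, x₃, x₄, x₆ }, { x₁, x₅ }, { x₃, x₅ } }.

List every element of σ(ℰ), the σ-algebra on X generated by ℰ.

Take S₀ = ℰ ∪ {∅, X} = { ∅, { x₁, x₅ }, { x₃, x₅ }, { x₁, x₂, x₃, x₄ }, { x₁, x₂, x₃, x₄, x₆ }, X }.
Iteration 1. New:
  { x₅ }  = X∖{ x₁, x₂, x₃, x₄, x₆ }
  { x₅, x₆ }  = X∖{ x₁, x₂, x₃, x₄ }
  { x₁, x₃, x₅ }  = { x₁, x₅ } ∪ { x₃, x₅ }
  { x₁, x₂, x₄, x₆ }  = X∖{ x₃, x₅ }
  { x₂, x₃, x₄, x₆ }  = X∖{ x₁, x₅ }
  { x₁, x₂, x₃, x₄, x₅ }  = { x₁, x₅ } ∪ { x₁, x₂, x₃, x₄ }
  (now 12)
Iteration 2 adds 7:
  { x₆ }  = X∖{ x₁, x₂, x₃, x₄, x₅ }
  { x₁, x₅, x₆ }  = { x₅, x₆ } ∪ { x₁, x₅ }
  { x₂, x₄, x₆ }  = X∖{ x₁, x₃, x₅ }
  { x₃, x₅, x₆ }  = { x₅, x₆ } ∪ { x₃, x₅ }
  { x₁, x₃, x₅, x₆ }  = { x₅, x₆ } ∪ { x₁, x₃, x₅ }
  { x₁, x₂, x₄, x₅, x₆ }  = { x₁, x₂, x₄, x₆ } ∪ { x₅, x₆ }
  { x₂, x₃, x₄, x₅, x₆ }  = { x₅, x₆ } ∪ { x₂, x₃, x₄, x₆ }
  (now 19)
Iteration 3: 6 new —
  { x₁ }  = X∖{ x₂, x₃, x₄, x₅, x₆ }
  { x₃ }  = X∖{ x₁, x₂, x₄, x₅, x₆ }
  { x₂, x₄ }  = X∖{ x₁, x₃, x₅, x₆ }
  { x₁, x₂, x₄ }  = X∖{ x₃, x₅, x₆ }
  { x₂, x₃, x₄ }  = X∖{ x₁, x₅, x₆ }
  { x₂, x₄, x₅, x₆ }  = { x₂, x₄, x₆ } ∪ { x₅, x₆ }
  (now 25)
Iteration 4 (6 new):
  { x₁, x₃ }  = X∖{ x₂, x₄, x₅, x₆ }
  { x₁, x₆ }  = { x₆ } ∪ { x₁ }
  { x₃, x₆ }  = { x₆ } ∪ { x₃ }
  { x₂, x₄, x₅ }  = { x₅ } ∪ { x₂, x₄ }
  { x₁, x₂, x₄, x₅ }  = { x₁, x₂, x₄ } ∪ { x₅ }
  { x₂, x₃, x₄, x₅ }  = { x₂, x₃, x₄ } ∪ { x₅ }
  (now 31)
Iteration 5 adds 1:
  { x₁, x₃, x₆ }  = X∖{ x₂, x₄, x₅ }
  (now 32)
Iteration 6: already closed under ᶜ and ∪.

Hence σ(ℰ) has 32 members: { ∅, { x₁ }, { x₃ }, { x₅ }, { x₆ }, { x₁, x₃ }, { x₁, x₅ }, { x₁, x₆ }, { x₂, x₄ }, { x₃, x₅ }, { x₃, x₆ }, { x₅, x₆ }, { x₁, x₂, x₄ }, { x₁, x₃, x₅ }, { x₁, x₃, x₆ }, { x₁, x₅, x₆ }, { x₂, x₃, x₄ }, { x₂, x₄, x₅ }, { x₂, x₄, x₆ }, { x₃, x₅, x₆ }, { x₁, x₂, x₃, x₄ }, { x₁, x₂, x₄, x₅ }, { x₁, x₂, x₄, x₆ }, { x₁, x₃, x₅, x₆ }, { x₂, x₃, x₄, x₅ }, { x₂, x₃, x₄, x₆ }, { x₂, x₄, x₅, x₆ }, { x₁, x₂, x₃, x₄, x₅ }, { x₁, x₂, x₃, x₄, x₆ }, { x₁, x₂, x₄, x₅, x₆ }, { x₂, x₃, x₄, x₅, x₆ }, X }.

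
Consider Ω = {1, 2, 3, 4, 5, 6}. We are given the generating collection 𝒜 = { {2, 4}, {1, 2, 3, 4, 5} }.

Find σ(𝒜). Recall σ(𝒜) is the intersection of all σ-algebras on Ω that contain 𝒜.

σ(𝒜) (8 sets): { {}, {6}, {2, 4}, {1, 3, 5}, {2, 4, 6}, {1, 3, 5, 6}, {1, 2, 3, 4, 5}, Ω }

Trace:
Begin from { {}, {2, 4}, {1, 2, 3, 4, 5}, Ω } (that is, 𝒜 plus ∅ and Ω).
Step 1: +2 →
  {6}  = ᶜ of {1, 2, 3, 4, 5}
  {1, 3, 5, 6}  = ᶜ of {2, 4}
  [6 total]
Step 2 (1 new):
  {2, 4, 6}  = {2, 4} ∪ {6}
  [7 total]
Step 3. New:
  {1, 3, 5}  = ᶜ of {2, 4, 6}
  [8 total]
Step 4: no new sets; the family is a σ-algebra.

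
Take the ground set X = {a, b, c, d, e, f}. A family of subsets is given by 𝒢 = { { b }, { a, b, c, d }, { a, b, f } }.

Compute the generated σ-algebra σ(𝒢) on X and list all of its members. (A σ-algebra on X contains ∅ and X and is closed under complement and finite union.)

σ(𝒢) (32 sets): { {  }, { a }, { b }, { e }, { f }, { a, b }, { a, e }, { a, f }, { b, e }, { b, f }, { c, d }, { e, f }, { a, b, e }, { a, b, f }, { a, c, d }, { a, e, f }, { b, c, d }, { b, e, f }, { c, d, e }, { c, d, f }, { a, b, c, d }, { a, b, e, f }, { a, c, d, e }, { a, c, d, f }, { b, c, d, e }, { b, c, d, f }, { c, d, e, f }, { a, b, c, d, e }, { a, b, c, d, f }, { a, c, d, e, f }, { b, c, d, e, f }, X }

Working:
Initial family (5 sets): { {  }, { b }, { a, b, f }, { a, b, c, d }, X }.
Iteration 1. New:
  { e, f }  = ᶜ of { a, b, c, d }
  { c, d, e }  = ᶜ of { a, b, f }
  { a, b, c, d, f }  = { a, b, f } ∪ { a, b, c, d }
  { a, c, d, e, f }  = ᶜ of { b }
Iteration 2: +6 →
  { e }  = ᶜ of { a, b, c, d, f }
  { b, e, f }  = { e, f } ∪ { b }
  { a, b, e, f }  = { e, f } ∪ { a, b, f }
  { b, c, d, e }  = { c, d, e } ∪ { b }
  { c, d, e, f }  = { c, d, e } ∪ { e, f }
  { a, b, c, d, e }  = { c, d, e } ∪ { a, b, c, d }
Iteration 3. New:
  { f }  = ᶜ of { a, b, c, d, e }
  { a, b }  = ᶜ of { c, d, e, f }
  { a, f }  = ᶜ of { b, c, d, e }
  { b, e }  = { b } ∪ { e }
  { c, d }  = ᶜ of { a, b, e, f }
  { a, c, d }  = ᶜ of { b, e, f }
  { b, c, d, e, f }  = { c, d, e } ∪ { b, e, f }
Iteration 4. New:
  { a }  = ᶜ of { b, c, d, e, f }
  { b, f }  = { b } ∪ { f }
  { a, b, e }  = { b, e } ∪ { a, b }
  { a, e, f }  = { e, f } ∪ { a, f }
  { b, c, d }  = { c, d } ∪ { b }
  { c, d, f }  = { c, d } ∪ { f }
  { a, c, d, e }  = { c, d, e } ∪ { a, c, d }
  { a, c, d, f }  = ᶜ of { b, e }
Iteration 5. New:
  { a, e }  = { e } ∪ { a }
  { b, c, d, f }  = { c, d } ∪ { b, f }
Iteration 6: no new sets; the family is a σ-algebra.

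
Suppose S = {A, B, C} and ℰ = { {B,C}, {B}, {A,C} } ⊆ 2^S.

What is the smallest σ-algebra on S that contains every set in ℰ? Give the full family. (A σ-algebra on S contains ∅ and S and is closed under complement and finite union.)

σ(ℰ) = { ∅, {A}, {B}, {C}, {A,B}, {A,C}, {B,C}, S }

Derivation:
Take S₀ = ℰ ∪ {∅, S} = { ∅, {B}, {A,C}, {B,C}, S }.
Step 1 adds 1:
  {A}  = ᶜ of {B,C}
  — 6 sets.
Step 2. New:
  {A,B}  = {B} ∪ {A}
  — 7 sets.
Step 3. New:
  {C}  = ᶜ of {A,B}
  — 8 sets.
Step 4: stable.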